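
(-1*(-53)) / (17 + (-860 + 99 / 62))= -3286 / 52167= -0.06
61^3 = 226981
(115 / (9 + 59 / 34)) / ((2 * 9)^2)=391 / 11826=0.03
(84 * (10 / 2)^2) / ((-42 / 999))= -49950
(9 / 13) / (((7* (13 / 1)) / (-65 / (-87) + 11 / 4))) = 3651 / 137228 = 0.03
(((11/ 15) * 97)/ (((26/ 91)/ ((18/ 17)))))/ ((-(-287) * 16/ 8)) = 0.46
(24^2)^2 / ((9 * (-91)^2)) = 36864 / 8281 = 4.45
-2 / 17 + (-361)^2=2215455 / 17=130320.88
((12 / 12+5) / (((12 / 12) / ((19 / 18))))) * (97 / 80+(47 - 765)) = -1089517 / 240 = -4539.65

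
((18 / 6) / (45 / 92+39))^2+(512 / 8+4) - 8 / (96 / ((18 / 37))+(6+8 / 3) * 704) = 235562329341 / 3463922602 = 68.00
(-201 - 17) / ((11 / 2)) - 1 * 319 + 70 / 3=-11065 / 33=-335.30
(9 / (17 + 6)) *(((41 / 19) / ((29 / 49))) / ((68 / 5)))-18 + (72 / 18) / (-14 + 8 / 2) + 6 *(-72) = -1940240503 / 4308820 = -450.30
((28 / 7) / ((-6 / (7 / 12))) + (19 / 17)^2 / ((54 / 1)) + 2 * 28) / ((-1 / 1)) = -434114 / 7803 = -55.63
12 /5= 2.40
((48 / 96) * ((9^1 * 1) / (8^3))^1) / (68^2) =9 / 4734976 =0.00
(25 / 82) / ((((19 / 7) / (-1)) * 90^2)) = -7 / 504792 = -0.00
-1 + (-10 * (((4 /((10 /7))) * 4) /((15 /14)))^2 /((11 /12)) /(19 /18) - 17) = -29973738 /26125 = -1147.32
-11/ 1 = -11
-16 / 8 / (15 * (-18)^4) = -1 / 787320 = -0.00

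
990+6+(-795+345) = 546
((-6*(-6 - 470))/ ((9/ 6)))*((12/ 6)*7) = 26656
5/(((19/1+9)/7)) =1.25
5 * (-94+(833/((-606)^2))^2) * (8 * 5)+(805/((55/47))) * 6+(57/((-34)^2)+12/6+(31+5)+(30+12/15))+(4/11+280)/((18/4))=-14541.39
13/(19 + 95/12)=156/323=0.48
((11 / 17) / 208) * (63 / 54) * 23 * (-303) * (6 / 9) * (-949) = 13057583 / 816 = 16001.94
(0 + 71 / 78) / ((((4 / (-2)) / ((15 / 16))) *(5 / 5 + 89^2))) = -355 / 6591104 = -0.00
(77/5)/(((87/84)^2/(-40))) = -482944/841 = -574.25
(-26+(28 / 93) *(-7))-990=-94684 / 93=-1018.11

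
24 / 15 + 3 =23 / 5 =4.60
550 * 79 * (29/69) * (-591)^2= 146703841350/23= 6378427884.78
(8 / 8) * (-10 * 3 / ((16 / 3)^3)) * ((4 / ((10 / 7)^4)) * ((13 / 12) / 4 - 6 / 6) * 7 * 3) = 9529569 / 3276800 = 2.91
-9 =-9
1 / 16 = 0.06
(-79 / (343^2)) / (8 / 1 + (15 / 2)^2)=-316 / 30235793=-0.00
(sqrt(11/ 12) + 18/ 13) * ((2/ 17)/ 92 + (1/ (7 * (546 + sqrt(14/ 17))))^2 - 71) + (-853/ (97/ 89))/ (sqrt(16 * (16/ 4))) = -1511881745449556233351/ 7708290222327392152 - 54250470669005869 * sqrt(33)/ 4584629394722874 - 918 * sqrt(238)/ 44947347007087 - 221 * sqrt(7854)/ 89894694014174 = -264.11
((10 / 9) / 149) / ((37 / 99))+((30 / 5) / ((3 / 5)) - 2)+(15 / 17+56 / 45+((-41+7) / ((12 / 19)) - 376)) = -419.69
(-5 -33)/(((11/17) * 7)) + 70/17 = -5592/1309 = -4.27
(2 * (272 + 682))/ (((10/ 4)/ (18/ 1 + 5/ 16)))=139761/ 10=13976.10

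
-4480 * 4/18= -8960/9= -995.56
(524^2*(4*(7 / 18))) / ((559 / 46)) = 176826944 / 5031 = 35147.47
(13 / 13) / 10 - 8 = -79 / 10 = -7.90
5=5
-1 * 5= -5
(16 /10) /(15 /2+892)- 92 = -827524 /8995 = -92.00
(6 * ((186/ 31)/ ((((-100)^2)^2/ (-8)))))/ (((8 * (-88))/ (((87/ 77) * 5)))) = 783/ 33880000000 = 0.00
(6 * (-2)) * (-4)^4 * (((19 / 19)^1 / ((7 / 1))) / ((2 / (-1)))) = 1536 / 7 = 219.43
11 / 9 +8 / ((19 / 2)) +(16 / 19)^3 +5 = 472952 / 61731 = 7.66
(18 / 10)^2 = 3.24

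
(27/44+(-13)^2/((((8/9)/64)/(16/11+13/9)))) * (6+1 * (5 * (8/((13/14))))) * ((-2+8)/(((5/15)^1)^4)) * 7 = 5889590420.54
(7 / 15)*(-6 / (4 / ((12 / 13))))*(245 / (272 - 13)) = -294 / 481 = -0.61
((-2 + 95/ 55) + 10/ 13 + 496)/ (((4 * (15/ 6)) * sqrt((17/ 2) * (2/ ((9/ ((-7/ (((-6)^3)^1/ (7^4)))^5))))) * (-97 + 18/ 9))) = -29812764096 * sqrt(714)/ 111880162542223075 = -0.00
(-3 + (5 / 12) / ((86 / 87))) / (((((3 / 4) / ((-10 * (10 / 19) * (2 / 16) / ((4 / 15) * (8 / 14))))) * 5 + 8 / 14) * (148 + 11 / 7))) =1086575 / 18728736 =0.06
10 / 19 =0.53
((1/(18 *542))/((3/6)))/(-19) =-1/92682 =-0.00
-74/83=-0.89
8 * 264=2112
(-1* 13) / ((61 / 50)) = -650 / 61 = -10.66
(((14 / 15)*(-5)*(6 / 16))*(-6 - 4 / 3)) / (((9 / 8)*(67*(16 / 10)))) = 385 / 3618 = 0.11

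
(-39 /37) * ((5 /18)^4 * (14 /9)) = -0.01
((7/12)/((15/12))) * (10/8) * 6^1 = 7/2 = 3.50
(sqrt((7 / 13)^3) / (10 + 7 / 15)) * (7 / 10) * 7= 1029 * sqrt(91) / 53066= 0.18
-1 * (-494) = 494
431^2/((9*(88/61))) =14307.35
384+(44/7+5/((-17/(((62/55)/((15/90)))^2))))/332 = 2294495603/5975585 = 383.98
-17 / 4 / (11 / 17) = -289 / 44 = -6.57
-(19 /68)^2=-361 /4624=-0.08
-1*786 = -786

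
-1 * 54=-54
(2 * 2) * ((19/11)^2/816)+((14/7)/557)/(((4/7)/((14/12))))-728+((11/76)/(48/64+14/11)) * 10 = -8454258720887/11624769354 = -727.26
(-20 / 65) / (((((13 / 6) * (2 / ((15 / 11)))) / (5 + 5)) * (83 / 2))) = -3600 / 154297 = -0.02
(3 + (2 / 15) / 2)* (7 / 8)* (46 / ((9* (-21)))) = -529 / 810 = -0.65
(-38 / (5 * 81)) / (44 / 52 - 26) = 494 / 132435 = 0.00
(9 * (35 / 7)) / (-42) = -15 / 14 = -1.07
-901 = -901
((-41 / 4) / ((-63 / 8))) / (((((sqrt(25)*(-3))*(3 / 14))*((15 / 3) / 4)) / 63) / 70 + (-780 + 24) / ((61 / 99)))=-3921568 / 3696697593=-0.00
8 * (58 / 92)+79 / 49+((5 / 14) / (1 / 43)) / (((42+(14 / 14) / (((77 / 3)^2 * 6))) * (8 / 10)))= 15969323831 / 2245159812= 7.11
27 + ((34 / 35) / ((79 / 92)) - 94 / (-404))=15842121 / 558530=28.36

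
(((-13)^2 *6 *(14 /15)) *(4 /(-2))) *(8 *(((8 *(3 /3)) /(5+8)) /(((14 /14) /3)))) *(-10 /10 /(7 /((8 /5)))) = 159744 /25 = 6389.76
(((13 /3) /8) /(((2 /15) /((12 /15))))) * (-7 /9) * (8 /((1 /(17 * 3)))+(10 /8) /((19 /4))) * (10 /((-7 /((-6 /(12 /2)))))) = -504205 /342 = -1474.28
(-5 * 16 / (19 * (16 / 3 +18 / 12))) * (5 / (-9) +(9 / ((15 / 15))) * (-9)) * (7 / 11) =822080 / 25707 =31.98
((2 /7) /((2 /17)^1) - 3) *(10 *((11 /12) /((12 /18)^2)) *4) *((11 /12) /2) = -605 /28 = -21.61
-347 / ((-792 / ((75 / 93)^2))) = 216875 / 761112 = 0.28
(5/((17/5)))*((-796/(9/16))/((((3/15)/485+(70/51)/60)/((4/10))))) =-617696000/17281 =-35744.23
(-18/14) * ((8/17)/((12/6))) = -36/119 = -0.30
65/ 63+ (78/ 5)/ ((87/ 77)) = 135551/ 9135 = 14.84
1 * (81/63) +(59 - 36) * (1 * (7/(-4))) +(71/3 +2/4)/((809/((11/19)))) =-50286953/1291164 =-38.95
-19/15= -1.27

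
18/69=6/23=0.26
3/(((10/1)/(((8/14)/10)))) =3/175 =0.02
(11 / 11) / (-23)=-1 / 23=-0.04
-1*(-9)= 9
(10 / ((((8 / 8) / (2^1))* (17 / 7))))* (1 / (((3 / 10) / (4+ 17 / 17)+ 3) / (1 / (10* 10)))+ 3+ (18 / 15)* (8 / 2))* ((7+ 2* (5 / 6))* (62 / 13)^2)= 1285018448 / 101439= 12667.89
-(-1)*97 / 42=97 / 42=2.31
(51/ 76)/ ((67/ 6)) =153/ 2546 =0.06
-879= -879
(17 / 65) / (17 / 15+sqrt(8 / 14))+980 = 14313089 / 14599 - 1530*sqrt(7) / 14599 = 980.14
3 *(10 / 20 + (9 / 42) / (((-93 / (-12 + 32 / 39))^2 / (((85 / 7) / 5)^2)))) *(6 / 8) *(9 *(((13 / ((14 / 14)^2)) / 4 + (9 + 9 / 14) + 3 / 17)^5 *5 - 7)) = 217890790111395830982373831167 / 10890027160526011703296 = 20008287.11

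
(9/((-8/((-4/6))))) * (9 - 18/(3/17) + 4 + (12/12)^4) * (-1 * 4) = 264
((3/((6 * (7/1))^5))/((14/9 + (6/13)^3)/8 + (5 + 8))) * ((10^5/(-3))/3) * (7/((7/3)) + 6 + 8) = -466862500/1422011815749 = -0.00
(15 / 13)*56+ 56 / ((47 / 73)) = 92624 / 611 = 151.59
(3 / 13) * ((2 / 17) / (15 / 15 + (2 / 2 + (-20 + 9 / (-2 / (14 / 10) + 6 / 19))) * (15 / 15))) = -0.00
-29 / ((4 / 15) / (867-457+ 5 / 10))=-357135 / 8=-44641.88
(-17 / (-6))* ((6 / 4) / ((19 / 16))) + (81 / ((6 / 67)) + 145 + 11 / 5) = 200503 / 190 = 1055.28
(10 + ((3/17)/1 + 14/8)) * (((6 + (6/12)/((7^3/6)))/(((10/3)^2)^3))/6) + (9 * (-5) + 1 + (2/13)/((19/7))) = -506217068639109/11522056000000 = -43.93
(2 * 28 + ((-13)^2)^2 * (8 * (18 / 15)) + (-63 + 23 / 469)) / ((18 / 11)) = 3536219126 / 21105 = 167553.62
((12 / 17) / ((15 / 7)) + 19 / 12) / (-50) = -1951 / 51000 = -0.04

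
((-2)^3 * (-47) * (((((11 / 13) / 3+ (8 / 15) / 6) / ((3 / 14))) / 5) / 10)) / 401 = 571144 / 17593875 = 0.03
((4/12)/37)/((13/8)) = 8/1443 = 0.01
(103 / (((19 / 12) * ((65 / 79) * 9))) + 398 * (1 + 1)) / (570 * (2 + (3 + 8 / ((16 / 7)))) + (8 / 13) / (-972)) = 0.17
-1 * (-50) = 50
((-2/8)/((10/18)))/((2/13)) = -117/40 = -2.92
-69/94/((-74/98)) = 3381/3478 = 0.97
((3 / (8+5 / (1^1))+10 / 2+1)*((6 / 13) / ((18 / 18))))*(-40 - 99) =-67554 / 169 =-399.73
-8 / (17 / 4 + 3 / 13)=-416 / 233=-1.79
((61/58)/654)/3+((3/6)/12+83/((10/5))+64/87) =9622097/227592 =42.28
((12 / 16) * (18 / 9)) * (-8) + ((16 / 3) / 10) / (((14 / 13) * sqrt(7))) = -12 + 52 * sqrt(7) / 735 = -11.81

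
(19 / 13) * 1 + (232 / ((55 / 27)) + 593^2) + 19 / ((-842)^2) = 178312607607153 / 506909260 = 351764.35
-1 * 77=-77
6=6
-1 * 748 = -748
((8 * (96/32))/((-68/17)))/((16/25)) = -75/8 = -9.38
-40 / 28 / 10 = -1 / 7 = -0.14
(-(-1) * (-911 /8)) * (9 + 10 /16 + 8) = -2007.05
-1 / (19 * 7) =-1 / 133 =-0.01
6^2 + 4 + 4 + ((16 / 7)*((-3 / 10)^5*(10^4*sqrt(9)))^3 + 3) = -774799853 / 875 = -885485.55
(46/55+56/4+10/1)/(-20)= -683/550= -1.24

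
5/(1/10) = 50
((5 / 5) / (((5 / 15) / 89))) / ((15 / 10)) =178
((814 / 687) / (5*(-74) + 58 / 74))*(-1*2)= 60236 / 9385107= 0.01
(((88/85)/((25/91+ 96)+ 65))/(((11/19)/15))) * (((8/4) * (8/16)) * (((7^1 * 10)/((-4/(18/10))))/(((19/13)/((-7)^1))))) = 521703/20791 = 25.09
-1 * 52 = -52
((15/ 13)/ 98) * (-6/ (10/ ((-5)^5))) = 28125/ 1274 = 22.08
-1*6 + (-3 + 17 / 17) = -8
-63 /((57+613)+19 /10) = -630 /6719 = -0.09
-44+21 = -23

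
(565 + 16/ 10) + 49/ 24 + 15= 70037/ 120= 583.64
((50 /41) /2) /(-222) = -0.00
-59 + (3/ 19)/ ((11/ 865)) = -9736/ 209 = -46.58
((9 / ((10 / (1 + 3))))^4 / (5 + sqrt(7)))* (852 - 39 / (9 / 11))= 17669.57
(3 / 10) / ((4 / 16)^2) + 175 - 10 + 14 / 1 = 919 / 5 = 183.80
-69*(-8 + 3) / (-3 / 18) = -2070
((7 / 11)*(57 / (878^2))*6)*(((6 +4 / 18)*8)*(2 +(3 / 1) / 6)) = 74480 / 2119931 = 0.04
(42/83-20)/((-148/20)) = 8090/3071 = 2.63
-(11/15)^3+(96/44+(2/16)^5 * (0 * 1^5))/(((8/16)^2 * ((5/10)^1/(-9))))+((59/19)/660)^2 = -371472130361/2358774000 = -157.49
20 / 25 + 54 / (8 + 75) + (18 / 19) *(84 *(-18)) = -11283202 / 7885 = -1430.97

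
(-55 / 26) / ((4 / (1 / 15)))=-11 / 312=-0.04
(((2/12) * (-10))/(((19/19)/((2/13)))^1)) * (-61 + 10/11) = 6610/429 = 15.41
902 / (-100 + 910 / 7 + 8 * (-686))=-451 / 2729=-0.17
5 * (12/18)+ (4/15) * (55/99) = 94/27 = 3.48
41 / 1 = 41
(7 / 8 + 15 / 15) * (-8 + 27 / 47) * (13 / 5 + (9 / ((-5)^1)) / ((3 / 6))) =5235 / 376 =13.92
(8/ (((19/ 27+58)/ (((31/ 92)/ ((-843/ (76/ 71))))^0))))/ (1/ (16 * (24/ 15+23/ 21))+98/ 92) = 22495104/ 179661335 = 0.13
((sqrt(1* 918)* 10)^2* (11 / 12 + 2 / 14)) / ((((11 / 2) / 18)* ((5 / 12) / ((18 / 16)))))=66178620 / 77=859462.60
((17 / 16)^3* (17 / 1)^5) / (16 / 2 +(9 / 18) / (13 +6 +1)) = 34878787205 / 164352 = 212220.04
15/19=0.79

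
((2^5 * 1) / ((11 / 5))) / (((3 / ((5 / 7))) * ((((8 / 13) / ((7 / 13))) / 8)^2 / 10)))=56000 / 33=1696.97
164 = 164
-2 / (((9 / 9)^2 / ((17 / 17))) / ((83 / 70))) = -83 / 35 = -2.37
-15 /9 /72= -5 /216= -0.02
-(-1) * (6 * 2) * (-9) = -108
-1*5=-5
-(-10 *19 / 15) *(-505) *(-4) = 76760 / 3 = 25586.67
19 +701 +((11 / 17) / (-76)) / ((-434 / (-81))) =403723269 / 560728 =720.00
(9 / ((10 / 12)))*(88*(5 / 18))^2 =19360 / 3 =6453.33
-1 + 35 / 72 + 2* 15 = 2123 / 72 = 29.49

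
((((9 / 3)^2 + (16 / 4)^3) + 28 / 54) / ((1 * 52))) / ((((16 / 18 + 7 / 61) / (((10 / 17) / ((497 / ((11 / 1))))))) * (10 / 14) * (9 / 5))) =6659675 / 466870014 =0.01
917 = 917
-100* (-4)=400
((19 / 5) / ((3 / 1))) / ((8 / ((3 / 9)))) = 19 / 360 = 0.05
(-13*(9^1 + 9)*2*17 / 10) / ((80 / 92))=-45747 / 50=-914.94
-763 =-763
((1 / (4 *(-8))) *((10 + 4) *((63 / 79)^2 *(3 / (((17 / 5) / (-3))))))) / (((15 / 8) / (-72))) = -3000564 / 106097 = -28.28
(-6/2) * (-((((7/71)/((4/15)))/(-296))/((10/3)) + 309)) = 155854467/168128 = 927.00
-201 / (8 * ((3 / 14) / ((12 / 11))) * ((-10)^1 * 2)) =1407 / 220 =6.40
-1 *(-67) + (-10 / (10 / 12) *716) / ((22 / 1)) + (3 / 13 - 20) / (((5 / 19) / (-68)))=4784.82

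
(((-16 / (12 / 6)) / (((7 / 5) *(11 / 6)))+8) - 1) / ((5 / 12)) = 3588 / 385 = 9.32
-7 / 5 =-1.40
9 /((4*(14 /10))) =45 /28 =1.61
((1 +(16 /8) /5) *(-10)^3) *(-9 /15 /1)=840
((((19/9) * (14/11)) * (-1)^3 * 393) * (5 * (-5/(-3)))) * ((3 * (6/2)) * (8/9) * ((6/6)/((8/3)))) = -871150/33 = -26398.48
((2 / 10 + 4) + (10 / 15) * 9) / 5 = 51 / 25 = 2.04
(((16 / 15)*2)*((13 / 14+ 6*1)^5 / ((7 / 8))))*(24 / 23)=549589776448 / 13529635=40621.18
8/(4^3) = 1/8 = 0.12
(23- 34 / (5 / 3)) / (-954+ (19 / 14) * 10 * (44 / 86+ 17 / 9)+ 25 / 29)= -1021293 / 361600370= -0.00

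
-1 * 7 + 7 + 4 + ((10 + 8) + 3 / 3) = 23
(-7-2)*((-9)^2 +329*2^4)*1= -48105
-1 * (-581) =581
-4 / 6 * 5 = -10 / 3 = -3.33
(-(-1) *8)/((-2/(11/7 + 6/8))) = -65/7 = -9.29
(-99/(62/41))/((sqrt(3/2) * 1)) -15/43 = -53.80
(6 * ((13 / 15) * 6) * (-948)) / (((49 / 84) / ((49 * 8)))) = -99380736 / 5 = -19876147.20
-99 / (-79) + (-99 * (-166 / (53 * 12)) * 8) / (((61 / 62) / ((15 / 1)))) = 805257387 / 255407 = 3152.84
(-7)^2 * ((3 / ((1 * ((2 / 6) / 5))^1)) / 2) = 2205 / 2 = 1102.50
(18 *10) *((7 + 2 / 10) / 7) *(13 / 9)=1872 / 7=267.43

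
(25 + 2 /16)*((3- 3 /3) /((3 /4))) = 67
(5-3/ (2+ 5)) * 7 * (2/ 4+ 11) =368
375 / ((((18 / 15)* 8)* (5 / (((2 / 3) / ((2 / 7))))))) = 875 / 48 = 18.23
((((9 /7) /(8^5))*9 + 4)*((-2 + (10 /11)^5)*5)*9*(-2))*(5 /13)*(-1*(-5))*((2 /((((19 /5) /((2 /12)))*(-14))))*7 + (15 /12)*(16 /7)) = 85785994863590625 /31935696945152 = 2686.21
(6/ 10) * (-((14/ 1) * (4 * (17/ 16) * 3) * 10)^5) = -10872823862919375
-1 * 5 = -5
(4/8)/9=1/18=0.06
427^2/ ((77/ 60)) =1562820/ 11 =142074.55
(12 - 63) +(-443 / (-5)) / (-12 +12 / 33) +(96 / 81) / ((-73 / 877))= -91899083 / 1261440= -72.85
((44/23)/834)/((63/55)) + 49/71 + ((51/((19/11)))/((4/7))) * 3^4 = 13648361714093/3260441268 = 4186.05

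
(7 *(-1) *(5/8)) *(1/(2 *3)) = -35/48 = -0.73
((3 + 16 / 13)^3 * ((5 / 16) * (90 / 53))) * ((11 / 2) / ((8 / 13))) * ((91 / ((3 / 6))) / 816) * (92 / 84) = 1052321875 / 11994112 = 87.74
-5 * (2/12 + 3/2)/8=-25/24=-1.04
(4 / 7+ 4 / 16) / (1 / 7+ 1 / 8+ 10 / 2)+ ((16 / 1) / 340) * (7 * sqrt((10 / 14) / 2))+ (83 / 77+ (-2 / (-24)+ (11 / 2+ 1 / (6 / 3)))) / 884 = 3040427 / 18535440+ 2 * sqrt(70) / 85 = 0.36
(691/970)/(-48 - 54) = -691/98940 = -0.01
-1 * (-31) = 31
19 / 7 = 2.71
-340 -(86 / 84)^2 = -601609 / 1764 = -341.05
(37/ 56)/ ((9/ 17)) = 1.25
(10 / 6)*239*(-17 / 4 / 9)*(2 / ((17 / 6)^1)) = -1195 / 9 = -132.78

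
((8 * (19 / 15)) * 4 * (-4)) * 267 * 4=-865792 / 5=-173158.40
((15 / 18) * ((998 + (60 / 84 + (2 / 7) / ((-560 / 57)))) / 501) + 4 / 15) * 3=11358251 / 1963920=5.78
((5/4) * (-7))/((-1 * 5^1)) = 7/4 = 1.75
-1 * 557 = -557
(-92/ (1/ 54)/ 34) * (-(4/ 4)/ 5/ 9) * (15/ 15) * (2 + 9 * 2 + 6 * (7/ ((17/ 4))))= 140208/ 1445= 97.03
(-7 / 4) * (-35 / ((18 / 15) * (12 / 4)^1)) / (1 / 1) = 1225 / 72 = 17.01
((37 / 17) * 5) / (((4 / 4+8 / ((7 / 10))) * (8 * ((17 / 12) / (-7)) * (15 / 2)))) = -1813 / 25143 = -0.07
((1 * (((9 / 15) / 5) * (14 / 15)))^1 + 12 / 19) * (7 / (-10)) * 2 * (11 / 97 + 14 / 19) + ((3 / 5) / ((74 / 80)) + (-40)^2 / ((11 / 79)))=102352584704622 / 8907449375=11490.67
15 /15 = 1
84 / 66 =14 / 11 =1.27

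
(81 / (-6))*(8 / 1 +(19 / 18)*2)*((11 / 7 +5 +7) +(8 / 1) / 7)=-4017 / 2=-2008.50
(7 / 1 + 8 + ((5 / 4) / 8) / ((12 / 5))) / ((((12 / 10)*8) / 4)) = 28925 / 4608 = 6.28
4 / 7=0.57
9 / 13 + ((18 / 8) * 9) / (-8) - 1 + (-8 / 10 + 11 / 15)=-18131 / 6240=-2.91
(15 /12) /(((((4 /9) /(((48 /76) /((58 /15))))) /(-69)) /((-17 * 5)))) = 11876625 /4408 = 2694.33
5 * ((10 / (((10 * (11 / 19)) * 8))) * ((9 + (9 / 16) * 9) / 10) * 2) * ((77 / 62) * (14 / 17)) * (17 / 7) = 29925 / 3968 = 7.54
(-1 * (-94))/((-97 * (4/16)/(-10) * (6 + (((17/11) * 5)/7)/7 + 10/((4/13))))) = 4053280/4042281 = 1.00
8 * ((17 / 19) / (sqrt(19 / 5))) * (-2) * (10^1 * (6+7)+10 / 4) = -973.06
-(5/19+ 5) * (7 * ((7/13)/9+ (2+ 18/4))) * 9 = -537250/247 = -2175.10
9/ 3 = 3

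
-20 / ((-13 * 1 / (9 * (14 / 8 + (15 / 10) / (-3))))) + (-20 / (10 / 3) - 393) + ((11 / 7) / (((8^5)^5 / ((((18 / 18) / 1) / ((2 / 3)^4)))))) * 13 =-20995414709247264877122008013 / 55006124792465627449131008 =-381.69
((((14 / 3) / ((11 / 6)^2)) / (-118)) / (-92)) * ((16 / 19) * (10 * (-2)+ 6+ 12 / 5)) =-0.00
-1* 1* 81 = -81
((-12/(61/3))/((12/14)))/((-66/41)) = 287/671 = 0.43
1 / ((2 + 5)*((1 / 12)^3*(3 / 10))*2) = 2880 / 7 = 411.43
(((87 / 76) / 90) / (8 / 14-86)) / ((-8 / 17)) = 3451 / 10907520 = 0.00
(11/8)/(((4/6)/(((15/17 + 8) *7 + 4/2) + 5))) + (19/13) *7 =67585/442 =152.91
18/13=1.38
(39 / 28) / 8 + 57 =57.17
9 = 9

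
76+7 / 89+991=94970 / 89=1067.08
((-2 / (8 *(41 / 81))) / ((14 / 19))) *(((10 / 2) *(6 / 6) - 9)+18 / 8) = 1539 / 1312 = 1.17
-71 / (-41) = 71 / 41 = 1.73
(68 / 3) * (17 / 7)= 1156 / 21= 55.05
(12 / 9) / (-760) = -0.00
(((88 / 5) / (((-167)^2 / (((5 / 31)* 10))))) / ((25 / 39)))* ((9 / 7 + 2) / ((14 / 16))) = 1262976 / 211816955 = 0.01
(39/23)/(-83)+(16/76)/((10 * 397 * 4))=-2939861/143995870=-0.02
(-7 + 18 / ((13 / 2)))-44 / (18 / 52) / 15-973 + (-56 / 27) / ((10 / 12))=-346856 / 351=-988.19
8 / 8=1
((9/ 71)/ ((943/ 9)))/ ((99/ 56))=504/ 736483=0.00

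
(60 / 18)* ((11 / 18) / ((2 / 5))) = 275 / 54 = 5.09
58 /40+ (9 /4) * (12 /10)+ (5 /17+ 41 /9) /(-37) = 455023 /113220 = 4.02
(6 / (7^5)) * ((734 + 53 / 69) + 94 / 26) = 0.26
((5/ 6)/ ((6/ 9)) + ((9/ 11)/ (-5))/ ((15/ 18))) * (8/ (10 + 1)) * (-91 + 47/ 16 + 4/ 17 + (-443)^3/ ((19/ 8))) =-11539870805303/ 411400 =-28050245.03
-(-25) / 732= 0.03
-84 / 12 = -7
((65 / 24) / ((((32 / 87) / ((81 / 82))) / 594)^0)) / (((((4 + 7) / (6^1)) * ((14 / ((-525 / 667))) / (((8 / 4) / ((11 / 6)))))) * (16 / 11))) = -14625 / 234784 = -0.06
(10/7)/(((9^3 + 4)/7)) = 10/733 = 0.01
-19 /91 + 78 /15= 2271 /455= 4.99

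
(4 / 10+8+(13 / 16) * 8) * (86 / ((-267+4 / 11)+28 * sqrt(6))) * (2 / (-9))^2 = -118119452 / 464784075 - 12403952 * sqrt(6) / 464784075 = -0.32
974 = 974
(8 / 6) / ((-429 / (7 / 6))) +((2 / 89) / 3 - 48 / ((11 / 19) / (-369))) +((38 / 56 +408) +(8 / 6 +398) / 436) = 32514628677161 / 1048755708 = 31003.05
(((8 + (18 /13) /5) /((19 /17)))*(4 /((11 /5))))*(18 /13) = 658512 /35321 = 18.64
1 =1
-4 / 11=-0.36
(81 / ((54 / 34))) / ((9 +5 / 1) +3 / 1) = 3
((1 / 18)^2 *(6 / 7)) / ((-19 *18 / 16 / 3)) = -4 / 10773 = -0.00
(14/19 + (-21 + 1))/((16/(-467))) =85461/152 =562.24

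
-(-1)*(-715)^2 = 511225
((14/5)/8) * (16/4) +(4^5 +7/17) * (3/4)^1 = 261701/340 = 769.71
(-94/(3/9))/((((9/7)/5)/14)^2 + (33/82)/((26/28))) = -12029490200/18502091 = -650.17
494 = 494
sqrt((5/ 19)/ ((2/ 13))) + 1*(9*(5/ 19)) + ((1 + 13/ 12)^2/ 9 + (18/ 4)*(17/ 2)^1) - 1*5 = sqrt(2470)/ 38 + 888943/ 24624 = 37.41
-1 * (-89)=89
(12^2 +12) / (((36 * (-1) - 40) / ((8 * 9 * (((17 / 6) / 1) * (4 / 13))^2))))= -27744 / 247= -112.32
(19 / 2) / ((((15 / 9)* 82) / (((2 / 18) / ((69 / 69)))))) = 19 / 2460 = 0.01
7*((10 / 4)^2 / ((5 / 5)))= 175 / 4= 43.75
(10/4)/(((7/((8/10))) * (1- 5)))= -0.07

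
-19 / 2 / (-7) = 19 / 14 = 1.36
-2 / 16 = -1 / 8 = -0.12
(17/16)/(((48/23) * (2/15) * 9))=1955/4608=0.42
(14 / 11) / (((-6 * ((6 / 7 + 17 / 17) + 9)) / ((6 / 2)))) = -0.06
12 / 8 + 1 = 2.50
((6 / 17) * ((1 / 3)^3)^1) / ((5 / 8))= 16 / 765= 0.02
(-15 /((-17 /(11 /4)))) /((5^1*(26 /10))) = 165 /884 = 0.19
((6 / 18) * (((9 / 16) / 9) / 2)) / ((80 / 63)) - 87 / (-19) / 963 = 202319 / 15613440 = 0.01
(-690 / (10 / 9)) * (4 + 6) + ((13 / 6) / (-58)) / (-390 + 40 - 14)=-6210.00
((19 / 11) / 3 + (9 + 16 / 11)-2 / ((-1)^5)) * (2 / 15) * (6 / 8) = 43 / 33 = 1.30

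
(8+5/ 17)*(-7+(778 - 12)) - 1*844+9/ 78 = 2409497/ 442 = 5451.35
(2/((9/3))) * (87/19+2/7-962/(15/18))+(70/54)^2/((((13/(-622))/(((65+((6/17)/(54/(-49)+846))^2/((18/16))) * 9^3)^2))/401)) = -822765914300206864111715996041687/11365657222041281250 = -72390526850011.53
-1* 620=-620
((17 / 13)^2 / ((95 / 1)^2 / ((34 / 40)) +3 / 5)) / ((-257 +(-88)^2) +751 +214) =24565 / 1289193017788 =0.00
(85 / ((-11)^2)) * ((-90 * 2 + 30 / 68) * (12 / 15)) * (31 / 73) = -34410 / 803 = -42.85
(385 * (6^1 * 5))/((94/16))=92400/47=1965.96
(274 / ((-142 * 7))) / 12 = -137 / 5964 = -0.02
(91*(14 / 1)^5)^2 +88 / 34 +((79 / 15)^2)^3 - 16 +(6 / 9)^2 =463830835454639047743857 / 193640625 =2395317797877584.04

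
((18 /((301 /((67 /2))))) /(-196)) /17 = -603 /1002932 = -0.00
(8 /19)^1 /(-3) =-8 /57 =-0.14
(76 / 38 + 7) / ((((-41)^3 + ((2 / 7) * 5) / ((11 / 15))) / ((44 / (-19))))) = 30492 / 100828573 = 0.00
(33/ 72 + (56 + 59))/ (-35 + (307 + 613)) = 2771/ 21240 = 0.13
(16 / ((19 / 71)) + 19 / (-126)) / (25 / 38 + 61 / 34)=2427175 / 99792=24.32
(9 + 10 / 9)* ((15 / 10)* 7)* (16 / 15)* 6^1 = 10192 / 15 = 679.47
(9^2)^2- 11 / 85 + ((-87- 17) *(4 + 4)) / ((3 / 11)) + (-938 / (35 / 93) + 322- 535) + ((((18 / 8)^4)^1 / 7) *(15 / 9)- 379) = 39472757 / 91392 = 431.91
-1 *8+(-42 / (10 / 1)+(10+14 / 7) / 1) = -1 / 5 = -0.20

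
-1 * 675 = -675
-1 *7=-7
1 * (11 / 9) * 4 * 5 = 220 / 9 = 24.44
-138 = -138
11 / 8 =1.38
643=643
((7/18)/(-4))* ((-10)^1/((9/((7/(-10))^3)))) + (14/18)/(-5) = -12481/64800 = -0.19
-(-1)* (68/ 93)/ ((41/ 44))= 2992/ 3813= 0.78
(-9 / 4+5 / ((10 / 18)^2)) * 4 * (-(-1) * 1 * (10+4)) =3906 / 5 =781.20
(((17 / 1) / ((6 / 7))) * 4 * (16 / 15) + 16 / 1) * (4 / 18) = 9056 / 405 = 22.36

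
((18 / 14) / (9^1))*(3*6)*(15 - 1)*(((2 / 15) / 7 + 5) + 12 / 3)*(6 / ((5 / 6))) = 409104 / 175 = 2337.74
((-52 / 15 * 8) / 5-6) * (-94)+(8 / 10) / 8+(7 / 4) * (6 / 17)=1384783 / 1275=1086.10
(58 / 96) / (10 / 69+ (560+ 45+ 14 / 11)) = 7337 / 7364336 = 0.00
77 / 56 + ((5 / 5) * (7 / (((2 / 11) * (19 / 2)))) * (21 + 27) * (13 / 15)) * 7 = 897941 / 760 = 1181.50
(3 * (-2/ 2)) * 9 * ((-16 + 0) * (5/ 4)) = 540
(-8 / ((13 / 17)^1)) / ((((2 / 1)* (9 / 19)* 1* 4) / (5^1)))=-1615 / 117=-13.80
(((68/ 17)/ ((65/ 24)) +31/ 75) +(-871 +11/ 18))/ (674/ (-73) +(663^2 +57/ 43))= -15948370663/ 8071726279500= -0.00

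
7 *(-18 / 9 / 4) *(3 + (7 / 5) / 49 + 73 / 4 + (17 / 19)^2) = -1115879 / 14440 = -77.28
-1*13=-13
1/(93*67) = 1/6231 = 0.00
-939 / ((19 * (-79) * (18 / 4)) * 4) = 313 / 9006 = 0.03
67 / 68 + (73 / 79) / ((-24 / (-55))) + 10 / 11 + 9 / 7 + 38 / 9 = 70881571 / 7445592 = 9.52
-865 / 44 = -19.66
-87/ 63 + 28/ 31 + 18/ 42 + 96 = 62464/ 651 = 95.95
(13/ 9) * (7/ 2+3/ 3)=13/ 2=6.50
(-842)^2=708964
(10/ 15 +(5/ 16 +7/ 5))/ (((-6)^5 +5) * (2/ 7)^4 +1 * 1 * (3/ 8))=-1370971/ 29624550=-0.05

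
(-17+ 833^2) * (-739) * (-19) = 9742656752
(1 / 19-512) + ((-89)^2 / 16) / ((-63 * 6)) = -58979395 / 114912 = -513.26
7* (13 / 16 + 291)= 2042.69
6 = 6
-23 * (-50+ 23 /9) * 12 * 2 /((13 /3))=78568 /13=6043.69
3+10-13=0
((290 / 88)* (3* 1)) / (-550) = -87 / 4840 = -0.02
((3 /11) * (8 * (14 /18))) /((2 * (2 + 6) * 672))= 1 /6336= 0.00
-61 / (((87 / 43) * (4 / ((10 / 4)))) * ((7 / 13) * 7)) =-170495 / 34104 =-5.00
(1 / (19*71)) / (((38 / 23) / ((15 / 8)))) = 345 / 410096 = 0.00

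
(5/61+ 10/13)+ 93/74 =123699/58682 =2.11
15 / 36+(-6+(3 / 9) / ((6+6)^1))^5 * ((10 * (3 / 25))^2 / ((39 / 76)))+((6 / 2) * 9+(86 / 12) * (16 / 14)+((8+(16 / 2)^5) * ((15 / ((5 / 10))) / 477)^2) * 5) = -6645038036691203 / 322006321728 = -20636.36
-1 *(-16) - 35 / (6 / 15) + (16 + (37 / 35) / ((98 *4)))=-761423 / 13720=-55.50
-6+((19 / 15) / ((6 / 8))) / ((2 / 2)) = -194 / 45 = -4.31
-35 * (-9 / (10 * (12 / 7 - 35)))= -441 / 466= -0.95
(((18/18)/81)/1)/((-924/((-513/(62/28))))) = 19/6138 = 0.00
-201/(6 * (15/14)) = -469/15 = -31.27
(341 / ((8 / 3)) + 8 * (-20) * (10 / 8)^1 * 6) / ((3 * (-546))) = 0.65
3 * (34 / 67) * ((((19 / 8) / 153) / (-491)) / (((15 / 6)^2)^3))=-304 / 1542046875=-0.00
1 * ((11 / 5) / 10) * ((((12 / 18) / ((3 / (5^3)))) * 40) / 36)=550 / 81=6.79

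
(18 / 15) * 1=6 / 5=1.20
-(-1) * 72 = 72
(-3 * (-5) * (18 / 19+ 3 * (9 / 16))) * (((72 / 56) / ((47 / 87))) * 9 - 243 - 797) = -4026382695 / 100016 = -40257.39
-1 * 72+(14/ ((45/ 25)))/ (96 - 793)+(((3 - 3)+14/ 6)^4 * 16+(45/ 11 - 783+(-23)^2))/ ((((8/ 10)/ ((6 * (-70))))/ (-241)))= 5876446267367/ 207009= 28387395.08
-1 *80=-80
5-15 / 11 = 40 / 11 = 3.64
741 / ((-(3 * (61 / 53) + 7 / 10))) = -178.43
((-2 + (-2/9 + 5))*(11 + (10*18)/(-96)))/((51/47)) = 85775/3672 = 23.36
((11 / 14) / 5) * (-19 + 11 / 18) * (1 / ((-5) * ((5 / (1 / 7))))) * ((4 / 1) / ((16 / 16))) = 3641 / 55125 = 0.07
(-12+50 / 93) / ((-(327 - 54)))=82 / 1953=0.04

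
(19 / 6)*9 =28.50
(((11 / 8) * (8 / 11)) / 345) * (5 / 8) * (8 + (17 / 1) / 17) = 3 / 184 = 0.02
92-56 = 36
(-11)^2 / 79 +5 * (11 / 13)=5918 / 1027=5.76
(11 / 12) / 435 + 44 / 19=229889 / 99180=2.32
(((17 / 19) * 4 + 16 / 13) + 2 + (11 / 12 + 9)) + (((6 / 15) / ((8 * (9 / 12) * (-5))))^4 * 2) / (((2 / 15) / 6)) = 11619611351 / 694687500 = 16.73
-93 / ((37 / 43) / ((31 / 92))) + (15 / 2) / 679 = -84149421 / 2311316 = -36.41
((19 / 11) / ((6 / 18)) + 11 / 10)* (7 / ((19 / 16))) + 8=45.03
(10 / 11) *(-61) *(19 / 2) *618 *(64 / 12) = -19100320 / 11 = -1736392.73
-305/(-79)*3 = 11.58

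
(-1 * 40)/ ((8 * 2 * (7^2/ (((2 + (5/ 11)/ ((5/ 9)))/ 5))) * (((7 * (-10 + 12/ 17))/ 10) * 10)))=527/ 1192268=0.00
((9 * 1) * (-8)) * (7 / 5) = -504 / 5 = -100.80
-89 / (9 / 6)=-59.33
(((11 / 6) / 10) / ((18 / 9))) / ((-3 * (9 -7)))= -11 / 720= -0.02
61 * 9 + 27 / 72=4395 / 8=549.38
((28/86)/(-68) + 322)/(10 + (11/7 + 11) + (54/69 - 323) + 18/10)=-126319795/116845964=-1.08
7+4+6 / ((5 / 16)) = 151 / 5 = 30.20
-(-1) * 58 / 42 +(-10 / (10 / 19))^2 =7610 / 21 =362.38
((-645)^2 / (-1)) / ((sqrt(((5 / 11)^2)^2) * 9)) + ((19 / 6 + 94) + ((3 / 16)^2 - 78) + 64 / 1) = -171759973 / 768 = -223645.80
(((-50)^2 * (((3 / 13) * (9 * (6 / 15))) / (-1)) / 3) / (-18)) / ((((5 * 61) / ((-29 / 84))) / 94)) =-4.09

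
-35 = -35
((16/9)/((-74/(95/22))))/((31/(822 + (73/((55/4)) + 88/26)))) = -5015544/1804231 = -2.78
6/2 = 3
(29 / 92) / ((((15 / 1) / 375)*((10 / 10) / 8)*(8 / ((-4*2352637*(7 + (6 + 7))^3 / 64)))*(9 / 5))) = -1066038640625 / 207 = -5149945123.79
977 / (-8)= -977 / 8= -122.12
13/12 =1.08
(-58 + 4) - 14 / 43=-2336 / 43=-54.33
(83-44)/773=39/773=0.05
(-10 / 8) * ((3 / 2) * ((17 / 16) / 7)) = -255 / 896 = -0.28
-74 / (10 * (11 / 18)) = -666 / 55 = -12.11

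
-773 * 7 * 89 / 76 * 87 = -41897373 / 76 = -551281.22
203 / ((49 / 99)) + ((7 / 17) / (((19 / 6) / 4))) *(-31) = 890877 / 2261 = 394.02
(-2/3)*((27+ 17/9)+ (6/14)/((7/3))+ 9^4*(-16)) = 92563190/1323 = 69964.62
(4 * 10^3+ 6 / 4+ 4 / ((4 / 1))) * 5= 40025 / 2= 20012.50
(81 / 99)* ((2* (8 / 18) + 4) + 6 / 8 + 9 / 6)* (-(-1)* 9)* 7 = 16191 / 44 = 367.98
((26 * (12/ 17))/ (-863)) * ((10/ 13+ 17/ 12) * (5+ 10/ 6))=-13640/ 44013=-0.31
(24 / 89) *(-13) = -312 / 89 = -3.51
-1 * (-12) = 12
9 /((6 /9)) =27 /2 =13.50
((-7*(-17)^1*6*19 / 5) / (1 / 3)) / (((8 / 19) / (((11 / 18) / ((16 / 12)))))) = 1417647 / 160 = 8860.29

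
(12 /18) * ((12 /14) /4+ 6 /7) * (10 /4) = 25 /14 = 1.79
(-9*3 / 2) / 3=-4.50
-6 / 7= -0.86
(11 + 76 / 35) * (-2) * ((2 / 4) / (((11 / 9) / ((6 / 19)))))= -24894 / 7315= -3.40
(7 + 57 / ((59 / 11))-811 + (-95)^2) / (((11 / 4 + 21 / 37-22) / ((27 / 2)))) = -970360668 / 163135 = -5948.21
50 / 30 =5 / 3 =1.67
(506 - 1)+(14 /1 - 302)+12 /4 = 220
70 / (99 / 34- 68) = -2380 / 2213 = -1.08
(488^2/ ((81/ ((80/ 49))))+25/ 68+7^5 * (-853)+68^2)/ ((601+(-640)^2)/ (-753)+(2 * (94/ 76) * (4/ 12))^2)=350368114252599529/ 13305472401312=26332.63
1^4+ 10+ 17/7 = 94/7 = 13.43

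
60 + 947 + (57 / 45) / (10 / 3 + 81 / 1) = 1273874 / 1265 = 1007.02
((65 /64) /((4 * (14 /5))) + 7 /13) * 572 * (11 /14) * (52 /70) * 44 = 507202839 /54880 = 9242.03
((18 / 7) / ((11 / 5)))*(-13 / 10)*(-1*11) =117 / 7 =16.71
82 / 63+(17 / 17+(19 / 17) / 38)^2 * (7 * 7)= 3876367 / 72828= 53.23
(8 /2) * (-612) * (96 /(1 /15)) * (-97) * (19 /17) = 382164480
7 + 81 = 88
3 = 3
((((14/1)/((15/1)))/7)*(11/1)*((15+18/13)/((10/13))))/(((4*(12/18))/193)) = 452199/200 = 2261.00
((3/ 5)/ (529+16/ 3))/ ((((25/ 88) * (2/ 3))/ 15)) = 3564/ 40075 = 0.09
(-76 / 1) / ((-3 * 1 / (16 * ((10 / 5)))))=2432 / 3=810.67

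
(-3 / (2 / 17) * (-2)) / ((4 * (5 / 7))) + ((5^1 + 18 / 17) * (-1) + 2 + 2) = 5369 / 340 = 15.79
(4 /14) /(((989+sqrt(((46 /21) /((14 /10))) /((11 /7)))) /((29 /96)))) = 13717 /157179632 - 29 *sqrt(53130) /75917762256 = 0.00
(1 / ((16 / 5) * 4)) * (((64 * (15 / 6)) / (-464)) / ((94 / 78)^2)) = -38025 / 2049952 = -0.02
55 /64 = 0.86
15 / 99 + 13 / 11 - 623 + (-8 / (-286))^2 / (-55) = -2097556223 / 3374085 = -621.67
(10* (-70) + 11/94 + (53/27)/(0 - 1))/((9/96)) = -28500560/3807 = -7486.36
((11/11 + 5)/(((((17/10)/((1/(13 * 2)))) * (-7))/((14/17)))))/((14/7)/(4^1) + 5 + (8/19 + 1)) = -0.00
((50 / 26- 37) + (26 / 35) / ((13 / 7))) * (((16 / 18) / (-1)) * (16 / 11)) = 288512 / 6435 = 44.83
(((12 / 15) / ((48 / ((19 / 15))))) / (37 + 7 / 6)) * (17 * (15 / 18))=323 / 41220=0.01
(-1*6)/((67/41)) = -246/67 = -3.67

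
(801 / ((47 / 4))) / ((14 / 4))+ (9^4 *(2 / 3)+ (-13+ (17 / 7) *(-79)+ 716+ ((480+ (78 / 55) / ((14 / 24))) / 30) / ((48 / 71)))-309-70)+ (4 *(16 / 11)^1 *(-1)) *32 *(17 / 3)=1264614781 / 361900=3494.38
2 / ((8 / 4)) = 1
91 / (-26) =-7 / 2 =-3.50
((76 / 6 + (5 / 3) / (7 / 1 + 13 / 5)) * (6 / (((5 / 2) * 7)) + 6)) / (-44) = -68413 / 36960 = -1.85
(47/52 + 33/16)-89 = -17895/208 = -86.03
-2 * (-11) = 22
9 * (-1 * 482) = -4338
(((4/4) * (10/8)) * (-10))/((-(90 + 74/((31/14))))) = 775/7652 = 0.10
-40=-40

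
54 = 54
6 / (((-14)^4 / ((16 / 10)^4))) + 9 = 13507161 / 1500625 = 9.00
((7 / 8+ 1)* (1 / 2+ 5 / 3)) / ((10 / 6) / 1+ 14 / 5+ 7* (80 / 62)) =30225 / 100432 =0.30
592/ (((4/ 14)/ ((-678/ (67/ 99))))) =-139076784/ 67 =-2075772.90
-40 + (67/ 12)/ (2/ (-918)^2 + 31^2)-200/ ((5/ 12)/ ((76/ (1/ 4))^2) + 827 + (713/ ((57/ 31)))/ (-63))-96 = -6327564331832259810413/ 46444983739765231874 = -136.24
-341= -341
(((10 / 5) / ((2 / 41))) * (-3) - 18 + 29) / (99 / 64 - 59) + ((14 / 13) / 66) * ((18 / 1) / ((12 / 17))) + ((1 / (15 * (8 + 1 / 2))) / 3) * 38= 1982945687 / 804490830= 2.46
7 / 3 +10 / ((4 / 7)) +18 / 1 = 227 / 6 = 37.83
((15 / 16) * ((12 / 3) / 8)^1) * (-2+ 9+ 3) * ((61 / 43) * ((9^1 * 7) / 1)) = 288225 / 688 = 418.93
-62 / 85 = -0.73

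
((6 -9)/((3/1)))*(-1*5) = 5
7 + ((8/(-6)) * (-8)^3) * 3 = 2055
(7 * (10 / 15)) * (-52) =-728 / 3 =-242.67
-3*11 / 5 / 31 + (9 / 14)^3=22443 / 425320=0.05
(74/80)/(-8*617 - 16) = -37/198080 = -0.00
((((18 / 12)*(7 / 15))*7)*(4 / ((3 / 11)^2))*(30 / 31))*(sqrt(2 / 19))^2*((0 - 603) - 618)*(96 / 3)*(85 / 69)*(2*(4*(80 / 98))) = -342916710400 / 40641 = -8437703.56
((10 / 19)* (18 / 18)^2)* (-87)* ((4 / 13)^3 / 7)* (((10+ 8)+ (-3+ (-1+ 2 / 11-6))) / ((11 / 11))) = -5011200 / 3214211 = -1.56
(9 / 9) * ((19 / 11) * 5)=95 / 11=8.64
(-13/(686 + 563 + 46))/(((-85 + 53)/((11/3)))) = 143/124320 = 0.00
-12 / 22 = -6 / 11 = -0.55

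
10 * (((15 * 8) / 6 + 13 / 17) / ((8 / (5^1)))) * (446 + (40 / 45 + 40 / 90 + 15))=12240275 / 204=60001.35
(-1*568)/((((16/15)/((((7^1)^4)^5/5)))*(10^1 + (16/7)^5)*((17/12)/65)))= -55701285117742782155018745/10341491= -5386194806700772853.26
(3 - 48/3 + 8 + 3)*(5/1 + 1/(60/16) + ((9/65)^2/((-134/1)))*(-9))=-8947357/849225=-10.54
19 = 19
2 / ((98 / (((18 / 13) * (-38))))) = -684 / 637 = -1.07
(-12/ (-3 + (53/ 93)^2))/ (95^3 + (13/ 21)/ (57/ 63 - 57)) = 20377044/ 3894849376451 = 0.00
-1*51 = -51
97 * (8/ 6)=129.33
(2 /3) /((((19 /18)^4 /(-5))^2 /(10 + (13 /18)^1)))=1969307769600 /16983563041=115.95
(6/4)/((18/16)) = 4/3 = 1.33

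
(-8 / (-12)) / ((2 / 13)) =13 / 3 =4.33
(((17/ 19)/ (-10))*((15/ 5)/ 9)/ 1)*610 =-1037/ 57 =-18.19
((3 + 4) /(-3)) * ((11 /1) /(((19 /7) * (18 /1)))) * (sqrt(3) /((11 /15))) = -245 * sqrt(3) /342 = -1.24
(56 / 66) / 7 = 4 / 33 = 0.12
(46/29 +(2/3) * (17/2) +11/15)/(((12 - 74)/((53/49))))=-30687/220255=-0.14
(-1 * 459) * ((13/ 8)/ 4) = -5967/ 32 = -186.47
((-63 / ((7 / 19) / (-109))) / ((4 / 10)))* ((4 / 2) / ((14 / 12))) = 559170 / 7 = 79881.43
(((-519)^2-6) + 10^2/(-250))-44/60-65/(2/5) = 8075741/30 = 269191.37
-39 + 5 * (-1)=-44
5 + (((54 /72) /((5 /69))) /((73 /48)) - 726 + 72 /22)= -2854351 /4015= -710.92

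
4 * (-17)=-68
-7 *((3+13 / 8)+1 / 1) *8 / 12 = -105 / 4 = -26.25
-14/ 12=-7/ 6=-1.17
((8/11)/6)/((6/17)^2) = 289/297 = 0.97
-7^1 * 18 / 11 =-126 / 11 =-11.45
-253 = -253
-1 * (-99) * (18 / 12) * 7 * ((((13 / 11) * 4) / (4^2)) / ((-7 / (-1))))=351 / 8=43.88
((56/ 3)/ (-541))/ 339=-56/ 550197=-0.00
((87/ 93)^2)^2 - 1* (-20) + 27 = 44112768/ 923521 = 47.77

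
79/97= 0.81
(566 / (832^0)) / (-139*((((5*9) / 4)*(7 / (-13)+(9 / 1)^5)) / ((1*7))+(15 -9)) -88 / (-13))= -103012 / 2400913381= -0.00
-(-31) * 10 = 310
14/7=2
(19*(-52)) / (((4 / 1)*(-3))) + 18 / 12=503 / 6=83.83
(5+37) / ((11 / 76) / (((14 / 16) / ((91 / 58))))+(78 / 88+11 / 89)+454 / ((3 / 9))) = 0.03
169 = 169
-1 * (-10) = 10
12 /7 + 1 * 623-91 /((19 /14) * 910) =624.64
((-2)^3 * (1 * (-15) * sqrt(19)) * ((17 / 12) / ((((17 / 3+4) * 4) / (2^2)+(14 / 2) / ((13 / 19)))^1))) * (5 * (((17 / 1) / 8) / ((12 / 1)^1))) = 32.97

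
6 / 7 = 0.86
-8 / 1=-8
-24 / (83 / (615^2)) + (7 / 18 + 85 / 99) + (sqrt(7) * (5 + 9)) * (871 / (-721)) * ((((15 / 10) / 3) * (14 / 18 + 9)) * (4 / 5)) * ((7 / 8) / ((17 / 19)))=-1797304699 / 16434 - 5097092 * sqrt(7) / 78795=-109536.17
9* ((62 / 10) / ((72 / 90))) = 279 / 4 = 69.75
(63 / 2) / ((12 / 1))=21 / 8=2.62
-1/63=-0.02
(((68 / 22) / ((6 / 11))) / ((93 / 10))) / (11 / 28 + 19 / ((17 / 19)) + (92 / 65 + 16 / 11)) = 57857800 / 2326211883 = 0.02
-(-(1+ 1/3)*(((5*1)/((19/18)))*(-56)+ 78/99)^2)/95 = 109993049104/112041765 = 981.71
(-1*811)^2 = 657721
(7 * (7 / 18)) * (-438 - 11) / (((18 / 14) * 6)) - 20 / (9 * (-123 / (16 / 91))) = -574588597 / 3626532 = -158.44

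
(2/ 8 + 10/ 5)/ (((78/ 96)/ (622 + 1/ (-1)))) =22356/ 13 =1719.69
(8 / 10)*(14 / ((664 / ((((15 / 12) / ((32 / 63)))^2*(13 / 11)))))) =1805895 / 14958592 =0.12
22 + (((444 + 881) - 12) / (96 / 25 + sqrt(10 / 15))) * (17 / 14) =42210446 / 92393 - 13950625 * sqrt(6) / 369572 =364.39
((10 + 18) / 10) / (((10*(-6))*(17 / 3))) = -7 / 850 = -0.01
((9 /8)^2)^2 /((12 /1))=2187 /16384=0.13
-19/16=-1.19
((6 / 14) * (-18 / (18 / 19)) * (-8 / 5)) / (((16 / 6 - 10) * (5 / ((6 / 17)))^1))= -0.13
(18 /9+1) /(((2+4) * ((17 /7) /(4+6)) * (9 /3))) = 0.69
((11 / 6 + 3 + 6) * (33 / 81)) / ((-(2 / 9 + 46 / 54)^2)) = -6435 / 1682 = -3.83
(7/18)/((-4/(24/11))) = -7/33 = -0.21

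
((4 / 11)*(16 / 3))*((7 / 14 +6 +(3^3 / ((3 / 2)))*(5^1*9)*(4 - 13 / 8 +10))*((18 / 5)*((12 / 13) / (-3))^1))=-15406464 / 715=-21547.50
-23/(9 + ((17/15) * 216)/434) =-24955/10377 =-2.40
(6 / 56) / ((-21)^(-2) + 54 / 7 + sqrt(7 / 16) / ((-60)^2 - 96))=3509695429632 / 252772350050593 - 32450544 * sqrt(7) / 252772350050593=0.01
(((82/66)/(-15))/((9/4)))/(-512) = 41/570240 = 0.00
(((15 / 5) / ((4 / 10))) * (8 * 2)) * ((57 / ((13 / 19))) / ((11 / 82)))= 10656720 / 143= 74522.52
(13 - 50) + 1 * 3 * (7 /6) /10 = -733 /20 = -36.65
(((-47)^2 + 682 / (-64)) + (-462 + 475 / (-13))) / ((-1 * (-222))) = 707119 / 92352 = 7.66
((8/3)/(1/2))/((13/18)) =96/13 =7.38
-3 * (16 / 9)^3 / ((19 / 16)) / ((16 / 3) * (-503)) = 4096 / 774117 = 0.01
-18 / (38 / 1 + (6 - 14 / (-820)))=-7380 / 18047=-0.41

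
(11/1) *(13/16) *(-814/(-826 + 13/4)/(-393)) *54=-174603/143707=-1.21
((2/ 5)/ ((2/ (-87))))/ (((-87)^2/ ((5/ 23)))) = -1/ 2001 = -0.00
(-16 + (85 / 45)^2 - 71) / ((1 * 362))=-3379 / 14661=-0.23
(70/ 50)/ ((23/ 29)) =203/ 115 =1.77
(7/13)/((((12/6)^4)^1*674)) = 0.00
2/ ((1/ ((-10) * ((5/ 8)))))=-25/ 2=-12.50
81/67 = 1.21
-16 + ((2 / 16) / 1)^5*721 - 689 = -23100719 / 32768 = -704.98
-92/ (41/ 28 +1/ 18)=-23184/ 383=-60.53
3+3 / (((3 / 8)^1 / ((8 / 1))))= 67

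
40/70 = 4/7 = 0.57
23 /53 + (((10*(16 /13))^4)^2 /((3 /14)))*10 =3186865733688285419749 /129701184639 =24570829808.21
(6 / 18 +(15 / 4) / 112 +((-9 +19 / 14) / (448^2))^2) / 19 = 8688344532523 / 450031572221952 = 0.02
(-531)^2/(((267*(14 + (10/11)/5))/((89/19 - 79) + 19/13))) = -6201418905/1143116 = -5425.01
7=7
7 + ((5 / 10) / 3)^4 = 9073 / 1296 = 7.00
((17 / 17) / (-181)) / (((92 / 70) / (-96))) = 1680 / 4163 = 0.40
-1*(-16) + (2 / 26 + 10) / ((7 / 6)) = 2242 / 91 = 24.64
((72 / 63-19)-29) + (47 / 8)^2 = -5529 / 448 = -12.34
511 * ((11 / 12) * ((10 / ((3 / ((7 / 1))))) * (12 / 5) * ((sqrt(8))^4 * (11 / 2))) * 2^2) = 110801152 / 3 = 36933717.33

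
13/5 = 2.60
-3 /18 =-0.17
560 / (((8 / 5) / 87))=30450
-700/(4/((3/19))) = -27.63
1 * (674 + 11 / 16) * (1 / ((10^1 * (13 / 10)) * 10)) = 2159 / 416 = 5.19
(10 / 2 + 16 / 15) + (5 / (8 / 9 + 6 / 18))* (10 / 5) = 2351 / 165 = 14.25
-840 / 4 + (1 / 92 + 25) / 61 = -1176219 / 5612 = -209.59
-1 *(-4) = 4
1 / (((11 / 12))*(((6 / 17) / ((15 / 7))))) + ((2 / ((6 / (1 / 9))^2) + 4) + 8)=2090849 / 112266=18.62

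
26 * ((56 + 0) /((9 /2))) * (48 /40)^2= 11648 /25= 465.92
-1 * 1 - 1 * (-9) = 8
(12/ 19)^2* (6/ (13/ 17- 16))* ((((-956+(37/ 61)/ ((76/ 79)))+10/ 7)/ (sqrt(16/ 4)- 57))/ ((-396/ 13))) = 41049367866/ 458927219135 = 0.09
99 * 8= 792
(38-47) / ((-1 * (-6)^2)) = 1 / 4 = 0.25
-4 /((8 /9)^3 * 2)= -729 /256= -2.85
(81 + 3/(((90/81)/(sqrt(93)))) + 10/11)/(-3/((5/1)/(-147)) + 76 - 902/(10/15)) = -4505/65384 - 27* sqrt(93)/11888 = -0.09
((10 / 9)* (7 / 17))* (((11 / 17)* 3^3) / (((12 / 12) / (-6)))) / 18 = -770 / 289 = -2.66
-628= -628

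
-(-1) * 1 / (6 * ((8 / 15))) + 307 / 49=5157 / 784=6.58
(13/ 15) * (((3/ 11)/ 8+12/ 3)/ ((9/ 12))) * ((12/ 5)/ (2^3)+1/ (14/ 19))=26767/ 3465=7.72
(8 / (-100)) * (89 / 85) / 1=-178 / 2125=-0.08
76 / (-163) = -76 / 163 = -0.47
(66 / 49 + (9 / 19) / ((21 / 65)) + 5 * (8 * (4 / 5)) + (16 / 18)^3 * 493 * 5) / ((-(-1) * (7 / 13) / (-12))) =-62328453148 / 1583631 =-39357.94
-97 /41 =-2.37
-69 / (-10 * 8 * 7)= 69 / 560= 0.12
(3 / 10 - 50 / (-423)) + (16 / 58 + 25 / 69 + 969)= 2736926783 / 2821410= 970.06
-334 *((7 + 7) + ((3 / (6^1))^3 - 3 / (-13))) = -249331 / 52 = -4794.83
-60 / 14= -30 / 7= -4.29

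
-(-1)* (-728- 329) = -1057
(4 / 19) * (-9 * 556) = -20016 / 19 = -1053.47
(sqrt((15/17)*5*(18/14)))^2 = 675/119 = 5.67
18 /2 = 9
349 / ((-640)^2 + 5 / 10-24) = 698 / 819153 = 0.00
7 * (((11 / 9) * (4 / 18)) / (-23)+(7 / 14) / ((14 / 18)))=16459 / 3726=4.42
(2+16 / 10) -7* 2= -52 / 5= -10.40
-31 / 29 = -1.07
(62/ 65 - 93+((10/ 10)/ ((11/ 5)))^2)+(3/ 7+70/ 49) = -4953981/ 55055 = -89.98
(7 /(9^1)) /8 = 7 /72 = 0.10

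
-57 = -57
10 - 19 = -9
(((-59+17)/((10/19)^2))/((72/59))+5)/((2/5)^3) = -715465/384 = -1863.19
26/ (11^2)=26/ 121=0.21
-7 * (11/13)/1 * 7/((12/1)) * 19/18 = -10241/2808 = -3.65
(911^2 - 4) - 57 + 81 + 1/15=12449116/15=829941.07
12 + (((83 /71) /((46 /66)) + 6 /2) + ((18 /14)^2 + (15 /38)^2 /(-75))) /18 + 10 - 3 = 13415810635 /693267288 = 19.35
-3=-3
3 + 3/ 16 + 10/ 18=539/ 144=3.74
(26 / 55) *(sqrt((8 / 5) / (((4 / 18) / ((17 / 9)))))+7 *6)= 52 *sqrt(85) / 275+1092 / 55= 21.60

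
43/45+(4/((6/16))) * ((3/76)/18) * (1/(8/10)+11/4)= 299/285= 1.05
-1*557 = -557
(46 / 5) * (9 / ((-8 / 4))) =-207 / 5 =-41.40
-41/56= -0.73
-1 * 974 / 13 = -974 / 13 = -74.92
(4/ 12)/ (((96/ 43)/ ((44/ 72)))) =473/ 5184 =0.09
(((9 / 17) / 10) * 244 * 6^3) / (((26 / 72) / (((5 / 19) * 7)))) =59766336 / 4199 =14233.47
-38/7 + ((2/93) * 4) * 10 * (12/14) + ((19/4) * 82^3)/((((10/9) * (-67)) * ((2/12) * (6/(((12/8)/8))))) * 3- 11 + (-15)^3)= -2578419293/4469549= -576.89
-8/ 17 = -0.47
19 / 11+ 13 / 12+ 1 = 503 / 132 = 3.81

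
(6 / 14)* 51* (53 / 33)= 2703 / 77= 35.10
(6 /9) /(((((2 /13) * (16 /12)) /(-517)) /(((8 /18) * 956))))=-6425276 /9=-713919.56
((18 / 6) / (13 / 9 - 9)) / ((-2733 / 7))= 63 / 61948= 0.00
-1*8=-8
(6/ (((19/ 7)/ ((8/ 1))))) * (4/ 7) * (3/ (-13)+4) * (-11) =-418.98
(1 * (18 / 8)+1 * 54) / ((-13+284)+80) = 25 / 156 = 0.16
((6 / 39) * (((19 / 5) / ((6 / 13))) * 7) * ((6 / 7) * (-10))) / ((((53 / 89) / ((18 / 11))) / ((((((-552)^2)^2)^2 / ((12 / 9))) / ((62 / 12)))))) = -4722818324582770650963247104 / 18073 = -261319002079498182424791.00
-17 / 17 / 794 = -1 / 794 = -0.00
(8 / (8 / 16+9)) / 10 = 8 / 95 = 0.08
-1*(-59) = 59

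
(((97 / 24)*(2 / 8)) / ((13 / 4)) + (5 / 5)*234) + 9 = 75913 / 312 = 243.31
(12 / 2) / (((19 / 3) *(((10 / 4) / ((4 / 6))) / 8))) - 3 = -93 / 95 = -0.98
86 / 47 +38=1872 / 47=39.83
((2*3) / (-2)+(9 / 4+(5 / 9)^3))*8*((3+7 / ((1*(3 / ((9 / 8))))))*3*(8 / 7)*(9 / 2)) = -1205 / 3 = -401.67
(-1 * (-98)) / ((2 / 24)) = 1176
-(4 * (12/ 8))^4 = -1296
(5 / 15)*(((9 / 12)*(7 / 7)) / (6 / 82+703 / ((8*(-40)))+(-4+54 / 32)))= -3280 / 58203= -0.06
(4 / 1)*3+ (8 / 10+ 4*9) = 244 / 5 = 48.80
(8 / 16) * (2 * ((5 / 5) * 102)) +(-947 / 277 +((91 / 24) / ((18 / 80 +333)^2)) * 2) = 14554278527761 / 147637322271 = 98.58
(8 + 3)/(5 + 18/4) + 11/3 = 275/57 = 4.82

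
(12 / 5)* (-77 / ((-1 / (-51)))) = -47124 / 5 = -9424.80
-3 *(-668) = 2004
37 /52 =0.71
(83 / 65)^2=1.63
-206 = -206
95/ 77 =1.23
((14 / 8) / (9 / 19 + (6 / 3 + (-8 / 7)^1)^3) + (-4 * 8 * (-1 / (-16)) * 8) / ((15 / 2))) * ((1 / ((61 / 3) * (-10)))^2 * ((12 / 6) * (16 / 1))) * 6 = -944652 / 371634875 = -0.00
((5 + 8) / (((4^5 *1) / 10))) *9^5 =3838185 / 512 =7496.46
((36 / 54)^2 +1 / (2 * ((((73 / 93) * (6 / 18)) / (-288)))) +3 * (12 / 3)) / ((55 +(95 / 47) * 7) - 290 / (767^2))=-222081450656 / 28548525735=-7.78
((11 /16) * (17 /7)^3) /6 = 54043 /32928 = 1.64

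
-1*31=-31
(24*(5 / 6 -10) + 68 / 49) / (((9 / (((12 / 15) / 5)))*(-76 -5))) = 42848 / 893025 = 0.05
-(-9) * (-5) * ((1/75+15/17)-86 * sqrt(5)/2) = 4286.49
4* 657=2628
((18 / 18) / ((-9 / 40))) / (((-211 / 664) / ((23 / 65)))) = 4.95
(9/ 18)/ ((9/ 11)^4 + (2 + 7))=14641/ 276660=0.05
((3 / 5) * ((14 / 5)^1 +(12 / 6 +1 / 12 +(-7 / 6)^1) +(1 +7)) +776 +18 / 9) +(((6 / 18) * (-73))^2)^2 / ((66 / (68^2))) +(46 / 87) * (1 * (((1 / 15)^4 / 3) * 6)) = 4760265289350323 / 193792500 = 24563723.00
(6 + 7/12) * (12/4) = 79/4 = 19.75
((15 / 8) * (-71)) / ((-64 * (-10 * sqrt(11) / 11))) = -0.69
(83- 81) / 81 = 0.02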